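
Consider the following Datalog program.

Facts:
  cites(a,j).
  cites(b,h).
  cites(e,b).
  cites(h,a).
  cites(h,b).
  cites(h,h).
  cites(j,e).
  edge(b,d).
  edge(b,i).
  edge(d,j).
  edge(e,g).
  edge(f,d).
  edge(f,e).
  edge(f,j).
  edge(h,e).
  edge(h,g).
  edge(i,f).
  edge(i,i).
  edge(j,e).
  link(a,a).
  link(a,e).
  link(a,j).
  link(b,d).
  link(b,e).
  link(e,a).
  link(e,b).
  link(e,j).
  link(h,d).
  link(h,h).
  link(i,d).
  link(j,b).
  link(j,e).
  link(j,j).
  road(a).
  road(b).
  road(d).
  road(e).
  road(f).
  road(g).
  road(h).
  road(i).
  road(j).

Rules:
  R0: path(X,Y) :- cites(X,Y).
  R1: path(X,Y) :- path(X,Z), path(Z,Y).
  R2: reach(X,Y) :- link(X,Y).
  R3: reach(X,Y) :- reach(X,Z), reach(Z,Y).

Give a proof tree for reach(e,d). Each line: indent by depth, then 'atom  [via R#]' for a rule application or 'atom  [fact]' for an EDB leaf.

reach(e,d)  [via R3]
  reach(e,b)  [via R2]
    link(e,b)  [fact]
  reach(b,d)  [via R2]
    link(b,d)  [fact]

round 1: derive reach(a,a) via R2 from link(a,a)
round 1: derive reach(a,e) via R2 from link(a,e)
round 1: derive reach(a,j) via R2 from link(a,j)
round 1: derive reach(b,d) via R2 from link(b,d)
round 1: derive reach(b,e) via R2 from link(b,e)
round 1: derive reach(e,a) via R2 from link(e,a)
round 1: derive reach(e,b) via R2 from link(e,b)
round 1: derive reach(e,j) via R2 from link(e,j)
round 1: derive reach(h,d) via R2 from link(h,d)
round 1: derive reach(h,h) via R2 from link(h,h)
round 1: derive reach(i,d) via R2 from link(i,d)
round 1: derive reach(j,b) via R2 from link(j,b)
round 1: derive reach(j,e) via R2 from link(j,e)
round 1: derive reach(j,j) via R2 from link(j,j)
round 2: derive reach(a,b) via R3 from reach(a,e), reach(e,b)
round 2: derive reach(b,a) via R3 from reach(b,e), reach(e,a)
round 2: derive reach(b,b) via R3 from reach(b,e), reach(e,b)
round 2: derive reach(b,j) via R3 from reach(b,e), reach(e,j)
round 2: derive reach(e,d) via R3 from reach(e,b), reach(b,d)
round 2: derive reach(e,e) via R3 from reach(e,a), reach(a,e)
round 2: derive reach(j,a) via R3 from reach(j,e), reach(e,a)
round 2: derive reach(j,d) via R3 from reach(j,b), reach(b,d)
round 3: derive reach(a,d) via R3 from reach(a,b), reach(b,d)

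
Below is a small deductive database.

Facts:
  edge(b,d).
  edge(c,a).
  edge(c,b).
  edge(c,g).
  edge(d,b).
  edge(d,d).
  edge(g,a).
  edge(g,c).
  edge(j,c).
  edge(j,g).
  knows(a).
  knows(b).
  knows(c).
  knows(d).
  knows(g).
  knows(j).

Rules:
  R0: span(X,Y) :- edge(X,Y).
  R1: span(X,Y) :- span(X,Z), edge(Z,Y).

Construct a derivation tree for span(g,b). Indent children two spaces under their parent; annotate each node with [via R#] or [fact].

round 1: derive span(b,d) via R0 from edge(b,d)
round 1: derive span(c,a) via R0 from edge(c,a)
round 1: derive span(c,b) via R0 from edge(c,b)
round 1: derive span(c,g) via R0 from edge(c,g)
round 1: derive span(d,b) via R0 from edge(d,b)
round 1: derive span(d,d) via R0 from edge(d,d)
round 1: derive span(g,a) via R0 from edge(g,a)
round 1: derive span(g,c) via R0 from edge(g,c)
round 1: derive span(j,c) via R0 from edge(j,c)
round 1: derive span(j,g) via R0 from edge(j,g)
round 2: derive span(b,b) via R1 from span(b,d), edge(d,b)
round 2: derive span(c,c) via R1 from span(c,g), edge(g,c)
round 2: derive span(c,d) via R1 from span(c,b), edge(b,d)
round 2: derive span(g,b) via R1 from span(g,c), edge(c,b)
round 2: derive span(g,g) via R1 from span(g,c), edge(c,g)
round 2: derive span(j,a) via R1 from span(j,c), edge(c,a)
round 2: derive span(j,b) via R1 from span(j,c), edge(c,b)
round 3: derive span(g,d) via R1 from span(g,b), edge(b,d)
round 3: derive span(j,d) via R1 from span(j,b), edge(b,d)

span(g,b)  [via R1]
  span(g,c)  [via R0]
    edge(g,c)  [fact]
  edge(c,b)  [fact]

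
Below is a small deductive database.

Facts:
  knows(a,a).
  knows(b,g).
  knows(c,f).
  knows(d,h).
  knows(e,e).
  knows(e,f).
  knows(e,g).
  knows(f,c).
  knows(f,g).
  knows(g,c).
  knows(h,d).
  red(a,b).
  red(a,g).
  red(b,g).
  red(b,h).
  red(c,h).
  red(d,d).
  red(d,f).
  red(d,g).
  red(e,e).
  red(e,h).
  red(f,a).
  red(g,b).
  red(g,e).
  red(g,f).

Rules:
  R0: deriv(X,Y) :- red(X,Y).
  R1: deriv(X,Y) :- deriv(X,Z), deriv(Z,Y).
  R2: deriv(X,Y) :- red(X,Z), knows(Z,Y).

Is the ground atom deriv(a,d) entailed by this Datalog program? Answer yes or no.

yes

round 1: derive deriv(a,b) via R0 from red(a,b)
round 1: derive deriv(a,g) via R0 from red(a,g)
round 1: derive deriv(b,g) via R0 from red(b,g)
round 1: derive deriv(b,h) via R0 from red(b,h)
round 1: derive deriv(c,h) via R0 from red(c,h)
round 1: derive deriv(d,d) via R0 from red(d,d)
round 1: derive deriv(d,f) via R0 from red(d,f)
round 1: derive deriv(d,g) via R0 from red(d,g)
round 1: derive deriv(e,e) via R0 from red(e,e)
round 1: derive deriv(e,h) via R0 from red(e,h)
round 1: derive deriv(f,a) via R0 from red(f,a)
round 1: derive deriv(g,b) via R0 from red(g,b)
round 1: derive deriv(g,e) via R0 from red(g,e)
round 1: derive deriv(g,f) via R0 from red(g,f)
round 1: derive deriv(a,c) via R2 from red(a,g), knows(g,c)
round 1: derive deriv(b,c) via R2 from red(b,g), knows(g,c)
round 1: derive deriv(b,d) via R2 from red(b,h), knows(h,d)
round 1: derive deriv(c,d) via R2 from red(c,h), knows(h,d)
round 1: derive deriv(d,c) via R2 from red(d,f), knows(f,c)
round 1: derive deriv(d,h) via R2 from red(d,d), knows(d,h)
round 1: derive deriv(e,d) via R2 from red(e,h), knows(h,d)
round 1: derive deriv(e,f) via R2 from red(e,e), knows(e,f)
round 1: derive deriv(e,g) via R2 from red(e,e), knows(e,g)
round 1: derive deriv(g,c) via R2 from red(g,f), knows(f,c)
round 1: derive deriv(g,g) via R2 from red(g,b), knows(b,g)
round 2: derive deriv(a,d) via R1 from deriv(a,b), deriv(b,d)
round 2: derive deriv(a,e) via R1 from deriv(a,g), deriv(g,e)
round 2: derive deriv(a,f) via R1 from deriv(a,g), deriv(g,f)
round 2: derive deriv(a,h) via R1 from deriv(a,b), deriv(b,h)
round 2: derive deriv(b,b) via R1 from deriv(b,g), deriv(g,b)
round 2: derive deriv(b,e) via R1 from deriv(b,g), deriv(g,e)
round 2: derive deriv(b,f) via R1 from deriv(b,d), deriv(d,f)
round 2: derive deriv(c,c) via R1 from deriv(c,d), deriv(d,c)
round 2: derive deriv(c,f) via R1 from deriv(c,d), deriv(d,f)
round 2: derive deriv(c,g) via R1 from deriv(c,d), deriv(d,g)
round 2: derive deriv(d,a) via R1 from deriv(d,f), deriv(f,a)
round 2: derive deriv(d,b) via R1 from deriv(d,g), deriv(g,b)
round 2: derive deriv(d,e) via R1 from deriv(d,g), deriv(g,e)
round 2: derive deriv(e,a) via R1 from deriv(e,f), deriv(f,a)
round 2: derive deriv(e,b) via R1 from deriv(e,g), deriv(g,b)
round 2: derive deriv(e,c) via R1 from deriv(e,d), deriv(d,c)
round 2: derive deriv(f,b) via R1 from deriv(f,a), deriv(a,b)
round 2: derive deriv(f,c) via R1 from deriv(f,a), deriv(a,c)
round 2: derive deriv(f,g) via R1 from deriv(f,a), deriv(a,g)
round 2: derive deriv(g,a) via R1 from deriv(g,f), deriv(f,a)
round 2: derive deriv(g,d) via R1 from deriv(g,b), deriv(b,d)
round 2: derive deriv(g,h) via R1 from deriv(g,b), deriv(b,h)
round 3: derive deriv(a,a) via R1 from deriv(a,d), deriv(d,a)
round 3: derive deriv(b,a) via R1 from deriv(b,d), deriv(d,a)
round 3: derive deriv(c,a) via R1 from deriv(c,d), deriv(d,a)
round 3: derive deriv(c,b) via R1 from deriv(c,d), deriv(d,b)
round 3: derive deriv(c,e) via R1 from deriv(c,d), deriv(d,e)
round 3: derive deriv(f,d) via R1 from deriv(f,a), deriv(a,d)
round 3: derive deriv(f,e) via R1 from deriv(f,a), deriv(a,e)
round 3: derive deriv(f,f) via R1 from deriv(f,a), deriv(a,f)
round 3: derive deriv(f,h) via R1 from deriv(f,a), deriv(a,h)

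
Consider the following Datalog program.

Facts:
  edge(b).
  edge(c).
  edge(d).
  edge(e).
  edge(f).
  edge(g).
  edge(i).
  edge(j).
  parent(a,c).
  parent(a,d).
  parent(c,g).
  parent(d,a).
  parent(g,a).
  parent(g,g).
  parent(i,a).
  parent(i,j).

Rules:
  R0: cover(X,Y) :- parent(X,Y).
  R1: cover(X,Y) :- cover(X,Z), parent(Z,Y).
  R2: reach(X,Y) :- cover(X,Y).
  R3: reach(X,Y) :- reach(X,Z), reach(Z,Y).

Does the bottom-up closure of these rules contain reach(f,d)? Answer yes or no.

round 1: derive cover(a,c) via R0 from parent(a,c)
round 1: derive cover(a,d) via R0 from parent(a,d)
round 1: derive cover(c,g) via R0 from parent(c,g)
round 1: derive cover(d,a) via R0 from parent(d,a)
round 1: derive cover(g,a) via R0 from parent(g,a)
round 1: derive cover(g,g) via R0 from parent(g,g)
round 1: derive cover(i,a) via R0 from parent(i,a)
round 1: derive cover(i,j) via R0 from parent(i,j)
round 2: derive cover(a,a) via R1 from cover(a,d), parent(d,a)
round 2: derive cover(a,g) via R1 from cover(a,c), parent(c,g)
round 2: derive cover(c,a) via R1 from cover(c,g), parent(g,a)
round 2: derive cover(d,c) via R1 from cover(d,a), parent(a,c)
round 2: derive cover(d,d) via R1 from cover(d,a), parent(a,d)
round 2: derive cover(g,c) via R1 from cover(g,a), parent(a,c)
round 2: derive cover(g,d) via R1 from cover(g,a), parent(a,d)
round 2: derive cover(i,c) via R1 from cover(i,a), parent(a,c)
round 2: derive cover(i,d) via R1 from cover(i,a), parent(a,d)
round 2: derive reach(a,c) via R2 from cover(a,c)
round 2: derive reach(a,d) via R2 from cover(a,d)
round 2: derive reach(c,g) via R2 from cover(c,g)
round 2: derive reach(d,a) via R2 from cover(d,a)
round 2: derive reach(g,a) via R2 from cover(g,a)
round 2: derive reach(g,g) via R2 from cover(g,g)
round 2: derive reach(i,a) via R2 from cover(i,a)
round 2: derive reach(i,j) via R2 from cover(i,j)
round 3: derive cover(c,c) via R1 from cover(c,a), parent(a,c)
round 3: derive cover(c,d) via R1 from cover(c,a), parent(a,d)
round 3: derive cover(d,g) via R1 from cover(d,c), parent(c,g)
round 3: derive cover(i,g) via R1 from cover(i,c), parent(c,g)
round 3: derive reach(a,a) via R2 from cover(a,a)
round 3: derive reach(a,g) via R2 from cover(a,g)
round 3: derive reach(c,a) via R2 from cover(c,a)
round 3: derive reach(d,c) via R2 from cover(d,c)
round 3: derive reach(d,d) via R2 from cover(d,d)
round 3: derive reach(g,c) via R2 from cover(g,c)
round 3: derive reach(g,d) via R2 from cover(g,d)
round 3: derive reach(i,c) via R2 from cover(i,c)
round 3: derive reach(i,d) via R2 from cover(i,d)
round 4: derive reach(c,c) via R2 from cover(c,c)
round 4: derive reach(c,d) via R2 from cover(c,d)
round 4: derive reach(d,g) via R2 from cover(d,g)
round 4: derive reach(i,g) via R2 from cover(i,g)

no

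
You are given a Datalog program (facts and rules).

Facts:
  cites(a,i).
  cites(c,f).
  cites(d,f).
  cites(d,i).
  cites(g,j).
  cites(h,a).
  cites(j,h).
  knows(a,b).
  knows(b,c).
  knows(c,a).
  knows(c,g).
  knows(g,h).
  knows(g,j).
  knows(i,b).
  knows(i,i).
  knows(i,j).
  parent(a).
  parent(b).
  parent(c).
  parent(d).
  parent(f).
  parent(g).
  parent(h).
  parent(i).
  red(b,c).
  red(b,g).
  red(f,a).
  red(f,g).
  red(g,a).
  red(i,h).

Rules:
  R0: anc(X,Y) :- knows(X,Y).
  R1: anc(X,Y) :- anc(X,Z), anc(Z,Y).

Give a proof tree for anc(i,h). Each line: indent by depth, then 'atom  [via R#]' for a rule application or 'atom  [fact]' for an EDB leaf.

round 1: derive anc(a,b) via R0 from knows(a,b)
round 1: derive anc(b,c) via R0 from knows(b,c)
round 1: derive anc(c,a) via R0 from knows(c,a)
round 1: derive anc(c,g) via R0 from knows(c,g)
round 1: derive anc(g,h) via R0 from knows(g,h)
round 1: derive anc(g,j) via R0 from knows(g,j)
round 1: derive anc(i,b) via R0 from knows(i,b)
round 1: derive anc(i,i) via R0 from knows(i,i)
round 1: derive anc(i,j) via R0 from knows(i,j)
round 2: derive anc(a,c) via R1 from anc(a,b), anc(b,c)
round 2: derive anc(b,a) via R1 from anc(b,c), anc(c,a)
round 2: derive anc(b,g) via R1 from anc(b,c), anc(c,g)
round 2: derive anc(c,b) via R1 from anc(c,a), anc(a,b)
round 2: derive anc(c,h) via R1 from anc(c,g), anc(g,h)
round 2: derive anc(c,j) via R1 from anc(c,g), anc(g,j)
round 2: derive anc(i,c) via R1 from anc(i,b), anc(b,c)
round 3: derive anc(a,a) via R1 from anc(a,b), anc(b,a)
round 3: derive anc(a,g) via R1 from anc(a,b), anc(b,g)
round 3: derive anc(a,h) via R1 from anc(a,c), anc(c,h)
round 3: derive anc(a,j) via R1 from anc(a,c), anc(c,j)
round 3: derive anc(b,b) via R1 from anc(b,a), anc(a,b)
round 3: derive anc(b,h) via R1 from anc(b,c), anc(c,h)
round 3: derive anc(b,j) via R1 from anc(b,c), anc(c,j)
round 3: derive anc(c,c) via R1 from anc(c,a), anc(a,c)
round 3: derive anc(i,a) via R1 from anc(i,b), anc(b,a)
round 3: derive anc(i,g) via R1 from anc(i,b), anc(b,g)
round 3: derive anc(i,h) via R1 from anc(i,c), anc(c,h)

anc(i,h)  [via R1]
  anc(i,c)  [via R1]
    anc(i,b)  [via R0]
      knows(i,b)  [fact]
    anc(b,c)  [via R0]
      knows(b,c)  [fact]
  anc(c,h)  [via R1]
    anc(c,g)  [via R0]
      knows(c,g)  [fact]
    anc(g,h)  [via R0]
      knows(g,h)  [fact]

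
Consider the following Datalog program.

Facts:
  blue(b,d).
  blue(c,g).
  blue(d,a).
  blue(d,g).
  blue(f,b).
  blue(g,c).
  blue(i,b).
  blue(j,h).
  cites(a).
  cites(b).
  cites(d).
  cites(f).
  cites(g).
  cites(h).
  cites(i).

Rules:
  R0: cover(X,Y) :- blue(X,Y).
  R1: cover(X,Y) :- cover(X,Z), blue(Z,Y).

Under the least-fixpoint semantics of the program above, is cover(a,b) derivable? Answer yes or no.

round 1: derive cover(b,d) via R0 from blue(b,d)
round 1: derive cover(c,g) via R0 from blue(c,g)
round 1: derive cover(d,a) via R0 from blue(d,a)
round 1: derive cover(d,g) via R0 from blue(d,g)
round 1: derive cover(f,b) via R0 from blue(f,b)
round 1: derive cover(g,c) via R0 from blue(g,c)
round 1: derive cover(i,b) via R0 from blue(i,b)
round 1: derive cover(j,h) via R0 from blue(j,h)
round 2: derive cover(b,a) via R1 from cover(b,d), blue(d,a)
round 2: derive cover(b,g) via R1 from cover(b,d), blue(d,g)
round 2: derive cover(c,c) via R1 from cover(c,g), blue(g,c)
round 2: derive cover(d,c) via R1 from cover(d,g), blue(g,c)
round 2: derive cover(f,d) via R1 from cover(f,b), blue(b,d)
round 2: derive cover(g,g) via R1 from cover(g,c), blue(c,g)
round 2: derive cover(i,d) via R1 from cover(i,b), blue(b,d)
round 3: derive cover(b,c) via R1 from cover(b,g), blue(g,c)
round 3: derive cover(f,a) via R1 from cover(f,d), blue(d,a)
round 3: derive cover(f,g) via R1 from cover(f,d), blue(d,g)
round 3: derive cover(i,a) via R1 from cover(i,d), blue(d,a)
round 3: derive cover(i,g) via R1 from cover(i,d), blue(d,g)
round 4: derive cover(f,c) via R1 from cover(f,g), blue(g,c)
round 4: derive cover(i,c) via R1 from cover(i,g), blue(g,c)

no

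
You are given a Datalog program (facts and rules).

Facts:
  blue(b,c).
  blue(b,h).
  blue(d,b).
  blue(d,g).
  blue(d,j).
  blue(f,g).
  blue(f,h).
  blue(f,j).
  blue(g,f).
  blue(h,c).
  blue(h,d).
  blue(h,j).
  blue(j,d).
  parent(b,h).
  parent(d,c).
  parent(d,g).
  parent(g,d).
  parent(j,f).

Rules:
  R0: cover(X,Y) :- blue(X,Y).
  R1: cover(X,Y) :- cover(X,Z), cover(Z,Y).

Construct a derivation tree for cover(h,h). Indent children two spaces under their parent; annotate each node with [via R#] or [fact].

cover(h,h)  [via R1]
  cover(h,b)  [via R1]
    cover(h,d)  [via R0]
      blue(h,d)  [fact]
    cover(d,b)  [via R0]
      blue(d,b)  [fact]
  cover(b,h)  [via R0]
    blue(b,h)  [fact]

round 1: derive cover(b,c) via R0 from blue(b,c)
round 1: derive cover(b,h) via R0 from blue(b,h)
round 1: derive cover(d,b) via R0 from blue(d,b)
round 1: derive cover(d,g) via R0 from blue(d,g)
round 1: derive cover(d,j) via R0 from blue(d,j)
round 1: derive cover(f,g) via R0 from blue(f,g)
round 1: derive cover(f,h) via R0 from blue(f,h)
round 1: derive cover(f,j) via R0 from blue(f,j)
round 1: derive cover(g,f) via R0 from blue(g,f)
round 1: derive cover(h,c) via R0 from blue(h,c)
round 1: derive cover(h,d) via R0 from blue(h,d)
round 1: derive cover(h,j) via R0 from blue(h,j)
round 1: derive cover(j,d) via R0 from blue(j,d)
round 2: derive cover(b,d) via R1 from cover(b,h), cover(h,d)
round 2: derive cover(b,j) via R1 from cover(b,h), cover(h,j)
round 2: derive cover(d,c) via R1 from cover(d,b), cover(b,c)
round 2: derive cover(d,d) via R1 from cover(d,j), cover(j,d)
round 2: derive cover(d,f) via R1 from cover(d,g), cover(g,f)
round 2: derive cover(d,h) via R1 from cover(d,b), cover(b,h)
round 2: derive cover(f,c) via R1 from cover(f,h), cover(h,c)
round 2: derive cover(f,d) via R1 from cover(f,h), cover(h,d)
round 2: derive cover(f,f) via R1 from cover(f,g), cover(g,f)
round 2: derive cover(g,g) via R1 from cover(g,f), cover(f,g)
round 2: derive cover(g,h) via R1 from cover(g,f), cover(f,h)
round 2: derive cover(g,j) via R1 from cover(g,f), cover(f,j)
round 2: derive cover(h,b) via R1 from cover(h,d), cover(d,b)
round 2: derive cover(h,g) via R1 from cover(h,d), cover(d,g)
round 2: derive cover(j,b) via R1 from cover(j,d), cover(d,b)
round 2: derive cover(j,g) via R1 from cover(j,d), cover(d,g)
round 2: derive cover(j,j) via R1 from cover(j,d), cover(d,j)
round 3: derive cover(b,b) via R1 from cover(b,d), cover(d,b)
round 3: derive cover(b,f) via R1 from cover(b,d), cover(d,f)
round 3: derive cover(b,g) via R1 from cover(b,d), cover(d,g)
round 3: derive cover(f,b) via R1 from cover(f,d), cover(d,b)
round 3: derive cover(g,b) via R1 from cover(g,h), cover(h,b)
round 3: derive cover(g,c) via R1 from cover(g,f), cover(f,c)
round 3: derive cover(g,d) via R1 from cover(g,f), cover(f,d)
round 3: derive cover(h,f) via R1 from cover(h,d), cover(d,f)
round 3: derive cover(h,h) via R1 from cover(h,b), cover(b,h)
round 3: derive cover(j,c) via R1 from cover(j,b), cover(b,c)
round 3: derive cover(j,f) via R1 from cover(j,d), cover(d,f)
round 3: derive cover(j,h) via R1 from cover(j,b), cover(b,h)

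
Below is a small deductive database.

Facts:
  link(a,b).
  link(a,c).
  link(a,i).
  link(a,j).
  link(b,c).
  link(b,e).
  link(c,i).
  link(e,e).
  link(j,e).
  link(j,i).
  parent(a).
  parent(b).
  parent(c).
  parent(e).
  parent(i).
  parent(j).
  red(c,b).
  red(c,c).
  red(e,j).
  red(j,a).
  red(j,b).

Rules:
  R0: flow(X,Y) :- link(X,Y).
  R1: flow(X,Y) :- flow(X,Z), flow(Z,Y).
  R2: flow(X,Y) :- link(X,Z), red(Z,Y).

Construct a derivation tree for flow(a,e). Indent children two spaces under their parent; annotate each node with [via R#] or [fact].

round 1: derive flow(a,b) via R0 from link(a,b)
round 1: derive flow(a,c) via R0 from link(a,c)
round 1: derive flow(a,i) via R0 from link(a,i)
round 1: derive flow(a,j) via R0 from link(a,j)
round 1: derive flow(b,c) via R0 from link(b,c)
round 1: derive flow(b,e) via R0 from link(b,e)
round 1: derive flow(c,i) via R0 from link(c,i)
round 1: derive flow(e,e) via R0 from link(e,e)
round 1: derive flow(j,e) via R0 from link(j,e)
round 1: derive flow(j,i) via R0 from link(j,i)
round 1: derive flow(a,a) via R2 from link(a,j), red(j,a)
round 1: derive flow(b,b) via R2 from link(b,c), red(c,b)
round 1: derive flow(b,j) via R2 from link(b,e), red(e,j)
round 1: derive flow(e,j) via R2 from link(e,e), red(e,j)
round 1: derive flow(j,j) via R2 from link(j,e), red(e,j)
round 2: derive flow(a,e) via R1 from flow(a,b), flow(b,e)
round 2: derive flow(b,i) via R1 from flow(b,c), flow(c,i)
round 2: derive flow(e,i) via R1 from flow(e,j), flow(j,i)

flow(a,e)  [via R1]
  flow(a,b)  [via R0]
    link(a,b)  [fact]
  flow(b,e)  [via R0]
    link(b,e)  [fact]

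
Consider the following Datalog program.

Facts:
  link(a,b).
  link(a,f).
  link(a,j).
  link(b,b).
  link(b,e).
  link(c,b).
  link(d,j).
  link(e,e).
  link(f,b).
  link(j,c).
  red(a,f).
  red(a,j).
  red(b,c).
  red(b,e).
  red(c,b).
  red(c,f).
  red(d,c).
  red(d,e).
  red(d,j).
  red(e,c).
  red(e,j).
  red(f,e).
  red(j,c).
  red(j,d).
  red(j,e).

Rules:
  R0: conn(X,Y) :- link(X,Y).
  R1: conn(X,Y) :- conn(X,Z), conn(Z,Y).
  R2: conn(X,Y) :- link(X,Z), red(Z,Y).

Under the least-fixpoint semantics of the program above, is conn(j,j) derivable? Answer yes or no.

round 1: derive conn(a,b) via R0 from link(a,b)
round 1: derive conn(a,f) via R0 from link(a,f)
round 1: derive conn(a,j) via R0 from link(a,j)
round 1: derive conn(b,b) via R0 from link(b,b)
round 1: derive conn(b,e) via R0 from link(b,e)
round 1: derive conn(c,b) via R0 from link(c,b)
round 1: derive conn(d,j) via R0 from link(d,j)
round 1: derive conn(e,e) via R0 from link(e,e)
round 1: derive conn(f,b) via R0 from link(f,b)
round 1: derive conn(j,c) via R0 from link(j,c)
round 1: derive conn(a,c) via R2 from link(a,b), red(b,c)
round 1: derive conn(a,d) via R2 from link(a,j), red(j,d)
round 1: derive conn(a,e) via R2 from link(a,b), red(b,e)
round 1: derive conn(b,c) via R2 from link(b,b), red(b,c)
round 1: derive conn(b,j) via R2 from link(b,e), red(e,j)
round 1: derive conn(c,c) via R2 from link(c,b), red(b,c)
round 1: derive conn(c,e) via R2 from link(c,b), red(b,e)
round 1: derive conn(d,c) via R2 from link(d,j), red(j,c)
round 1: derive conn(d,d) via R2 from link(d,j), red(j,d)
round 1: derive conn(d,e) via R2 from link(d,j), red(j,e)
round 1: derive conn(e,c) via R2 from link(e,e), red(e,c)
round 1: derive conn(e,j) via R2 from link(e,e), red(e,j)
round 1: derive conn(f,c) via R2 from link(f,b), red(b,c)
round 1: derive conn(f,e) via R2 from link(f,b), red(b,e)
round 1: derive conn(j,b) via R2 from link(j,c), red(c,b)
round 1: derive conn(j,f) via R2 from link(j,c), red(c,f)
round 2: derive conn(b,f) via R1 from conn(b,j), conn(j,f)
round 2: derive conn(c,j) via R1 from conn(c,b), conn(b,j)
round 2: derive conn(d,b) via R1 from conn(d,c), conn(c,b)
round 2: derive conn(d,f) via R1 from conn(d,j), conn(j,f)
round 2: derive conn(e,b) via R1 from conn(e,c), conn(c,b)
round 2: derive conn(e,f) via R1 from conn(e,j), conn(j,f)
round 2: derive conn(f,j) via R1 from conn(f,b), conn(b,j)
round 2: derive conn(j,e) via R1 from conn(j,b), conn(b,e)
round 2: derive conn(j,j) via R1 from conn(j,b), conn(b,j)
round 3: derive conn(c,f) via R1 from conn(c,b), conn(b,f)
round 3: derive conn(f,f) via R1 from conn(f,b), conn(b,f)

yes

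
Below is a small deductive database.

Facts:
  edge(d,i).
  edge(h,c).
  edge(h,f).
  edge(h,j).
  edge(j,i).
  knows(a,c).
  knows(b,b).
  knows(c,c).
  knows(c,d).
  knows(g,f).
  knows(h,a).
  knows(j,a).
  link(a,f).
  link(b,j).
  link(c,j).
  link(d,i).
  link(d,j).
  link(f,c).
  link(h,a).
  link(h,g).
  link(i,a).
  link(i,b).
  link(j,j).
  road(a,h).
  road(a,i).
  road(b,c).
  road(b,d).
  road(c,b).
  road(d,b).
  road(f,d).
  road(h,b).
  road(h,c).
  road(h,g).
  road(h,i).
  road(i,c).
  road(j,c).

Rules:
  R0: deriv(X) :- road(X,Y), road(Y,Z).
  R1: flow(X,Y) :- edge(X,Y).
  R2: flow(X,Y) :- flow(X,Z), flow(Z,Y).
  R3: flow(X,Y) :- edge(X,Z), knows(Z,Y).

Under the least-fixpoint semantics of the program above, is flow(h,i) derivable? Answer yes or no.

yes

round 1: derive flow(d,i) via R1 from edge(d,i)
round 1: derive flow(h,c) via R1 from edge(h,c)
round 1: derive flow(h,f) via R1 from edge(h,f)
round 1: derive flow(h,j) via R1 from edge(h,j)
round 1: derive flow(j,i) via R1 from edge(j,i)
round 1: derive flow(h,a) via R3 from edge(h,j), knows(j,a)
round 1: derive flow(h,d) via R3 from edge(h,c), knows(c,d)
round 2: derive flow(h,i) via R2 from flow(h,d), flow(d,i)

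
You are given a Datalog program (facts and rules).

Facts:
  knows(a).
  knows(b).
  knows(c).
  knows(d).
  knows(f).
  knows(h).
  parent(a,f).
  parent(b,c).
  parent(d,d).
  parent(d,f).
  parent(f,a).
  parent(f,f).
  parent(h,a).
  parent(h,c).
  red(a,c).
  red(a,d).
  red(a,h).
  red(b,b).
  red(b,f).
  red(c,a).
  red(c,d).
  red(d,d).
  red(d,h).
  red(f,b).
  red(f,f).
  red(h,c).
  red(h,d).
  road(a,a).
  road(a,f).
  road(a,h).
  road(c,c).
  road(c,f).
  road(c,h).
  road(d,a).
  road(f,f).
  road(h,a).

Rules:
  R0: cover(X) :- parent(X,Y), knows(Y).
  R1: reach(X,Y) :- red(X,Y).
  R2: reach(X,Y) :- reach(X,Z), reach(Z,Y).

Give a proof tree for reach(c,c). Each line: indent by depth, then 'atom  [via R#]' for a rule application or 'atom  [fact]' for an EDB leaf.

reach(c,c)  [via R2]
  reach(c,a)  [via R1]
    red(c,a)  [fact]
  reach(a,c)  [via R1]
    red(a,c)  [fact]

round 1: derive reach(a,c) via R1 from red(a,c)
round 1: derive reach(a,d) via R1 from red(a,d)
round 1: derive reach(a,h) via R1 from red(a,h)
round 1: derive reach(b,b) via R1 from red(b,b)
round 1: derive reach(b,f) via R1 from red(b,f)
round 1: derive reach(c,a) via R1 from red(c,a)
round 1: derive reach(c,d) via R1 from red(c,d)
round 1: derive reach(d,d) via R1 from red(d,d)
round 1: derive reach(d,h) via R1 from red(d,h)
round 1: derive reach(f,b) via R1 from red(f,b)
round 1: derive reach(f,f) via R1 from red(f,f)
round 1: derive reach(h,c) via R1 from red(h,c)
round 1: derive reach(h,d) via R1 from red(h,d)
round 2: derive reach(a,a) via R2 from reach(a,c), reach(c,a)
round 2: derive reach(c,c) via R2 from reach(c,a), reach(a,c)
round 2: derive reach(c,h) via R2 from reach(c,a), reach(a,h)
round 2: derive reach(d,c) via R2 from reach(d,h), reach(h,c)
round 2: derive reach(h,a) via R2 from reach(h,c), reach(c,a)
round 2: derive reach(h,h) via R2 from reach(h,d), reach(d,h)
round 3: derive reach(d,a) via R2 from reach(d,c), reach(c,a)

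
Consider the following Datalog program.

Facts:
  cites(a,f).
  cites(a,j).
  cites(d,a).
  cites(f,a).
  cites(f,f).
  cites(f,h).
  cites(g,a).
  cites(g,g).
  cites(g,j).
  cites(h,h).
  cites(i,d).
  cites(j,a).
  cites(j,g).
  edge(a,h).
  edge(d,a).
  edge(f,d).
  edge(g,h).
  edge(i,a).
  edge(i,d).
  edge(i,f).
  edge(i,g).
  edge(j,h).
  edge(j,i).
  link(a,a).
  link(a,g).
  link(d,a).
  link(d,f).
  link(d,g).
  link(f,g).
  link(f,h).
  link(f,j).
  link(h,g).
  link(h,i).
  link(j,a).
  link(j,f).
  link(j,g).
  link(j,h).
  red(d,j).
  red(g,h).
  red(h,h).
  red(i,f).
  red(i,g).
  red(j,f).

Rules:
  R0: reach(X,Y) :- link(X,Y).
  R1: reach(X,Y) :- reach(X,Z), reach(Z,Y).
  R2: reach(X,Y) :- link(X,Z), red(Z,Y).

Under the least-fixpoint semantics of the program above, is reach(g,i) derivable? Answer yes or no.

round 1: derive reach(a,a) via R0 from link(a,a)
round 1: derive reach(a,g) via R0 from link(a,g)
round 1: derive reach(d,a) via R0 from link(d,a)
round 1: derive reach(d,f) via R0 from link(d,f)
round 1: derive reach(d,g) via R0 from link(d,g)
round 1: derive reach(f,g) via R0 from link(f,g)
round 1: derive reach(f,h) via R0 from link(f,h)
round 1: derive reach(f,j) via R0 from link(f,j)
round 1: derive reach(h,g) via R0 from link(h,g)
round 1: derive reach(h,i) via R0 from link(h,i)
round 1: derive reach(j,a) via R0 from link(j,a)
round 1: derive reach(j,f) via R0 from link(j,f)
round 1: derive reach(j,g) via R0 from link(j,g)
round 1: derive reach(j,h) via R0 from link(j,h)
round 1: derive reach(a,h) via R2 from link(a,g), red(g,h)
round 1: derive reach(d,h) via R2 from link(d,g), red(g,h)
round 1: derive reach(f,f) via R2 from link(f,j), red(j,f)
round 1: derive reach(h,f) via R2 from link(h,i), red(i,f)
round 1: derive reach(h,h) via R2 from link(h,g), red(g,h)
round 2: derive reach(a,f) via R1 from reach(a,h), reach(h,f)
round 2: derive reach(a,i) via R1 from reach(a,h), reach(h,i)
round 2: derive reach(d,i) via R1 from reach(d,h), reach(h,i)
round 2: derive reach(d,j) via R1 from reach(d,f), reach(f,j)
round 2: derive reach(f,a) via R1 from reach(f,j), reach(j,a)
round 2: derive reach(f,i) via R1 from reach(f,h), reach(h,i)
round 2: derive reach(h,j) via R1 from reach(h,f), reach(f,j)
round 2: derive reach(j,i) via R1 from reach(j,h), reach(h,i)
round 2: derive reach(j,j) via R1 from reach(j,f), reach(f,j)
round 3: derive reach(a,j) via R1 from reach(a,f), reach(f,j)
round 3: derive reach(h,a) via R1 from reach(h,f), reach(f,a)

no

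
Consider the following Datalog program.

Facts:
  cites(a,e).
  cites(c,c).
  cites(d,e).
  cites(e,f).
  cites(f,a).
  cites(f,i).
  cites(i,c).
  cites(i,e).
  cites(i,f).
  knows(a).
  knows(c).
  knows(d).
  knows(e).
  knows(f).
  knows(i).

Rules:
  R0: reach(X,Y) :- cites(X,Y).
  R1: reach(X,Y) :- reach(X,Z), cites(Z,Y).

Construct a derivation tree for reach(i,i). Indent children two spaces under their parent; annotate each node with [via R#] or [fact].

round 1: derive reach(a,e) via R0 from cites(a,e)
round 1: derive reach(c,c) via R0 from cites(c,c)
round 1: derive reach(d,e) via R0 from cites(d,e)
round 1: derive reach(e,f) via R0 from cites(e,f)
round 1: derive reach(f,a) via R0 from cites(f,a)
round 1: derive reach(f,i) via R0 from cites(f,i)
round 1: derive reach(i,c) via R0 from cites(i,c)
round 1: derive reach(i,e) via R0 from cites(i,e)
round 1: derive reach(i,f) via R0 from cites(i,f)
round 2: derive reach(a,f) via R1 from reach(a,e), cites(e,f)
round 2: derive reach(d,f) via R1 from reach(d,e), cites(e,f)
round 2: derive reach(e,a) via R1 from reach(e,f), cites(f,a)
round 2: derive reach(e,i) via R1 from reach(e,f), cites(f,i)
round 2: derive reach(f,c) via R1 from reach(f,i), cites(i,c)
round 2: derive reach(f,e) via R1 from reach(f,a), cites(a,e)
round 2: derive reach(f,f) via R1 from reach(f,i), cites(i,f)
round 2: derive reach(i,a) via R1 from reach(i,f), cites(f,a)
round 2: derive reach(i,i) via R1 from reach(i,f), cites(f,i)
round 3: derive reach(a,a) via R1 from reach(a,f), cites(f,a)
round 3: derive reach(a,i) via R1 from reach(a,f), cites(f,i)
round 3: derive reach(d,a) via R1 from reach(d,f), cites(f,a)
round 3: derive reach(d,i) via R1 from reach(d,f), cites(f,i)
round 3: derive reach(e,c) via R1 from reach(e,i), cites(i,c)
round 3: derive reach(e,e) via R1 from reach(e,a), cites(a,e)
round 4: derive reach(a,c) via R1 from reach(a,i), cites(i,c)
round 4: derive reach(d,c) via R1 from reach(d,i), cites(i,c)

reach(i,i)  [via R1]
  reach(i,f)  [via R0]
    cites(i,f)  [fact]
  cites(f,i)  [fact]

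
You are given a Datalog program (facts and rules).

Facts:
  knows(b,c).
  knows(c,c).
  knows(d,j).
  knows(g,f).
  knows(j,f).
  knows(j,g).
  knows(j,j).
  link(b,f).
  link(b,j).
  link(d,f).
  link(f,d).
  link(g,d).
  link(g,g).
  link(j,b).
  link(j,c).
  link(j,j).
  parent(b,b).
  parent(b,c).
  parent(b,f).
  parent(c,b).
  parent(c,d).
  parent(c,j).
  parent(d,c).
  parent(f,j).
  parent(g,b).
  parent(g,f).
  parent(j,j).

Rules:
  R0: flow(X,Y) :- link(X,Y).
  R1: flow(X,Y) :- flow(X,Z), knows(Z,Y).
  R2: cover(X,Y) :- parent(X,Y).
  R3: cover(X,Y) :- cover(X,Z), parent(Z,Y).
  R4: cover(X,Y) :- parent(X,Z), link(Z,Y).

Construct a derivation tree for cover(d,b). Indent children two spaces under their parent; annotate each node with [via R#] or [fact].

round 1: derive cover(b,b) via R2 from parent(b,b)
round 1: derive cover(b,c) via R2 from parent(b,c)
round 1: derive cover(b,f) via R2 from parent(b,f)
round 1: derive cover(c,b) via R2 from parent(c,b)
round 1: derive cover(c,d) via R2 from parent(c,d)
round 1: derive cover(c,j) via R2 from parent(c,j)
round 1: derive cover(d,c) via R2 from parent(d,c)
round 1: derive cover(f,j) via R2 from parent(f,j)
round 1: derive cover(g,b) via R2 from parent(g,b)
round 1: derive cover(g,f) via R2 from parent(g,f)
round 1: derive cover(j,j) via R2 from parent(j,j)
round 1: derive cover(b,d) via R4 from parent(b,f), link(f,d)
round 1: derive cover(b,j) via R4 from parent(b,b), link(b,j)
round 1: derive cover(c,c) via R4 from parent(c,j), link(j,c)
round 1: derive cover(c,f) via R4 from parent(c,b), link(b,f)
round 1: derive cover(f,b) via R4 from parent(f,j), link(j,b)
round 1: derive cover(f,c) via R4 from parent(f,j), link(j,c)
round 1: derive cover(g,d) via R4 from parent(g,f), link(f,d)
round 1: derive cover(g,j) via R4 from parent(g,b), link(b,j)
round 1: derive cover(j,b) via R4 from parent(j,j), link(j,b)
round 1: derive cover(j,c) via R4 from parent(j,j), link(j,c)
round 2: derive cover(d,b) via R3 from cover(d,c), parent(c,b)
round 2: derive cover(d,d) via R3 from cover(d,c), parent(c,d)
round 2: derive cover(d,j) via R3 from cover(d,c), parent(c,j)
round 2: derive cover(f,d) via R3 from cover(f,c), parent(c,d)
round 2: derive cover(f,f) via R3 from cover(f,b), parent(b,f)
round 2: derive cover(g,c) via R3 from cover(g,b), parent(b,c)
round 2: derive cover(j,d) via R3 from cover(j,c), parent(c,d)
round 2: derive cover(j,f) via R3 from cover(j,b), parent(b,f)
round 3: derive cover(d,f) via R3 from cover(d,b), parent(b,f)

cover(d,b)  [via R3]
  cover(d,c)  [via R2]
    parent(d,c)  [fact]
  parent(c,b)  [fact]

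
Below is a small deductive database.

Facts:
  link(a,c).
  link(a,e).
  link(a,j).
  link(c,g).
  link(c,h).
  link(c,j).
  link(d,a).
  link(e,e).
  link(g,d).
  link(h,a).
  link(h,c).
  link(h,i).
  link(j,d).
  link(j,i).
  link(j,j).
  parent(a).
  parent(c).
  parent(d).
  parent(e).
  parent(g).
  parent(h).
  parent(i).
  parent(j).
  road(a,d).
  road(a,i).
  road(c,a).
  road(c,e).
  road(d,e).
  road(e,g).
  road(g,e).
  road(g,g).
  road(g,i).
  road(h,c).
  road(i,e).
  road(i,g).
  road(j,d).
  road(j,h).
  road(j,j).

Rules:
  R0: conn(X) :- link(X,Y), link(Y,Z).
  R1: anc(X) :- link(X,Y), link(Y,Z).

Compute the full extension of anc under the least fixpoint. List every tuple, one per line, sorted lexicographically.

round 1: derive anc(a) via R1 from link(a,c), link(c,g)
round 1: derive anc(c) via R1 from link(c,g), link(g,d)
round 1: derive anc(d) via R1 from link(d,a), link(a,c)
round 1: derive anc(e) via R1 from link(e,e), link(e,e)
round 1: derive anc(g) via R1 from link(g,d), link(d,a)
round 1: derive anc(h) via R1 from link(h,a), link(a,c)
round 1: derive anc(j) via R1 from link(j,d), link(d,a)

anc(a)
anc(c)
anc(d)
anc(e)
anc(g)
anc(h)
anc(j)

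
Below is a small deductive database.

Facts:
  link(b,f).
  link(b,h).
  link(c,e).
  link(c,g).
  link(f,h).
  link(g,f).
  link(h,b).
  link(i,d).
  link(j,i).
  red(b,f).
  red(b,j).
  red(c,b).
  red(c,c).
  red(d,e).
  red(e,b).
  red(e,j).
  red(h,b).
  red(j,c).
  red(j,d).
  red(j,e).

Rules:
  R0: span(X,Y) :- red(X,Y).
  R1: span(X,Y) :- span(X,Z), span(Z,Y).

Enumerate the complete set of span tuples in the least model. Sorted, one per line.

span(b,b)
span(b,c)
span(b,d)
span(b,e)
span(b,f)
span(b,j)
span(c,b)
span(c,c)
span(c,d)
span(c,e)
span(c,f)
span(c,j)
span(d,b)
span(d,c)
span(d,d)
span(d,e)
span(d,f)
span(d,j)
span(e,b)
span(e,c)
span(e,d)
span(e,e)
span(e,f)
span(e,j)
span(h,b)
span(h,c)
span(h,d)
span(h,e)
span(h,f)
span(h,j)
span(j,b)
span(j,c)
span(j,d)
span(j,e)
span(j,f)
span(j,j)

round 1: derive span(b,f) via R0 from red(b,f)
round 1: derive span(b,j) via R0 from red(b,j)
round 1: derive span(c,b) via R0 from red(c,b)
round 1: derive span(c,c) via R0 from red(c,c)
round 1: derive span(d,e) via R0 from red(d,e)
round 1: derive span(e,b) via R0 from red(e,b)
round 1: derive span(e,j) via R0 from red(e,j)
round 1: derive span(h,b) via R0 from red(h,b)
round 1: derive span(j,c) via R0 from red(j,c)
round 1: derive span(j,d) via R0 from red(j,d)
round 1: derive span(j,e) via R0 from red(j,e)
round 2: derive span(b,c) via R1 from span(b,j), span(j,c)
round 2: derive span(b,d) via R1 from span(b,j), span(j,d)
round 2: derive span(b,e) via R1 from span(b,j), span(j,e)
round 2: derive span(c,f) via R1 from span(c,b), span(b,f)
round 2: derive span(c,j) via R1 from span(c,b), span(b,j)
round 2: derive span(d,b) via R1 from span(d,e), span(e,b)
round 2: derive span(d,j) via R1 from span(d,e), span(e,j)
round 2: derive span(e,c) via R1 from span(e,j), span(j,c)
round 2: derive span(e,d) via R1 from span(e,j), span(j,d)
round 2: derive span(e,e) via R1 from span(e,j), span(j,e)
round 2: derive span(e,f) via R1 from span(e,b), span(b,f)
round 2: derive span(h,f) via R1 from span(h,b), span(b,f)
round 2: derive span(h,j) via R1 from span(h,b), span(b,j)
round 2: derive span(j,b) via R1 from span(j,c), span(c,b)
round 2: derive span(j,j) via R1 from span(j,e), span(e,j)
round 3: derive span(b,b) via R1 from span(b,c), span(c,b)
round 3: derive span(c,d) via R1 from span(c,b), span(b,d)
round 3: derive span(c,e) via R1 from span(c,b), span(b,e)
round 3: derive span(d,c) via R1 from span(d,b), span(b,c)
round 3: derive span(d,d) via R1 from span(d,b), span(b,d)
round 3: derive span(d,f) via R1 from span(d,b), span(b,f)
round 3: derive span(h,c) via R1 from span(h,b), span(b,c)
round 3: derive span(h,d) via R1 from span(h,b), span(b,d)
round 3: derive span(h,e) via R1 from span(h,b), span(b,e)
round 3: derive span(j,f) via R1 from span(j,b), span(b,f)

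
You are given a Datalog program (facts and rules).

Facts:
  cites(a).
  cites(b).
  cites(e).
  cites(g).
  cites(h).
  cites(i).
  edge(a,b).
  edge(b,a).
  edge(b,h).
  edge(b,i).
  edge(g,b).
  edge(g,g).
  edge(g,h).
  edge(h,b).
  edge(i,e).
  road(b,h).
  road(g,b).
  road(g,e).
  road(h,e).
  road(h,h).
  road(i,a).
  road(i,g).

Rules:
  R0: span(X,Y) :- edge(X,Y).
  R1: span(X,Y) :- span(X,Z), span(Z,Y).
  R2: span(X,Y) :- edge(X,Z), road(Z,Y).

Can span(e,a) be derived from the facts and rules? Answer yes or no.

round 1: derive span(a,b) via R0 from edge(a,b)
round 1: derive span(b,a) via R0 from edge(b,a)
round 1: derive span(b,h) via R0 from edge(b,h)
round 1: derive span(b,i) via R0 from edge(b,i)
round 1: derive span(g,b) via R0 from edge(g,b)
round 1: derive span(g,g) via R0 from edge(g,g)
round 1: derive span(g,h) via R0 from edge(g,h)
round 1: derive span(h,b) via R0 from edge(h,b)
round 1: derive span(i,e) via R0 from edge(i,e)
round 1: derive span(a,h) via R2 from edge(a,b), road(b,h)
round 1: derive span(b,e) via R2 from edge(b,h), road(h,e)
round 1: derive span(b,g) via R2 from edge(b,i), road(i,g)
round 1: derive span(g,e) via R2 from edge(g,g), road(g,e)
round 1: derive span(h,h) via R2 from edge(h,b), road(b,h)
round 2: derive span(a,a) via R1 from span(a,b), span(b,a)
round 2: derive span(a,e) via R1 from span(a,b), span(b,e)
round 2: derive span(a,g) via R1 from span(a,b), span(b,g)
round 2: derive span(a,i) via R1 from span(a,b), span(b,i)
round 2: derive span(b,b) via R1 from span(b,a), span(a,b)
round 2: derive span(g,a) via R1 from span(g,b), span(b,a)
round 2: derive span(g,i) via R1 from span(g,b), span(b,i)
round 2: derive span(h,a) via R1 from span(h,b), span(b,a)
round 2: derive span(h,e) via R1 from span(h,b), span(b,e)
round 2: derive span(h,g) via R1 from span(h,b), span(b,g)
round 2: derive span(h,i) via R1 from span(h,b), span(b,i)

no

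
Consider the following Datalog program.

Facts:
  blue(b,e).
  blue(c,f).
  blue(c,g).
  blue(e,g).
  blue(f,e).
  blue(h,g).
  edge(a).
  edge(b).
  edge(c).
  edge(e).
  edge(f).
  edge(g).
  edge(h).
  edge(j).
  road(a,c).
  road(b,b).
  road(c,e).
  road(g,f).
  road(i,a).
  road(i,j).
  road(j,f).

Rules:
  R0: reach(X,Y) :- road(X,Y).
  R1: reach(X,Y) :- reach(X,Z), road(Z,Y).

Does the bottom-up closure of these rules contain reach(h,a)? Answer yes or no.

round 1: derive reach(a,c) via R0 from road(a,c)
round 1: derive reach(b,b) via R0 from road(b,b)
round 1: derive reach(c,e) via R0 from road(c,e)
round 1: derive reach(g,f) via R0 from road(g,f)
round 1: derive reach(i,a) via R0 from road(i,a)
round 1: derive reach(i,j) via R0 from road(i,j)
round 1: derive reach(j,f) via R0 from road(j,f)
round 2: derive reach(a,e) via R1 from reach(a,c), road(c,e)
round 2: derive reach(i,c) via R1 from reach(i,a), road(a,c)
round 2: derive reach(i,f) via R1 from reach(i,j), road(j,f)
round 3: derive reach(i,e) via R1 from reach(i,c), road(c,e)

no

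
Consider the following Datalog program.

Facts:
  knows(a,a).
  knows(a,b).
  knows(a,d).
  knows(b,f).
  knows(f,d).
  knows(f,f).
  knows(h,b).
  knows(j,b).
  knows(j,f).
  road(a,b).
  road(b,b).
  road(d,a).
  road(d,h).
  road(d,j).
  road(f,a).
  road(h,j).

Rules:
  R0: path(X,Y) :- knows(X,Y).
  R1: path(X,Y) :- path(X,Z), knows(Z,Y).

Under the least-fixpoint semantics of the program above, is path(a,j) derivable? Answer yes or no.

round 1: derive path(a,a) via R0 from knows(a,a)
round 1: derive path(a,b) via R0 from knows(a,b)
round 1: derive path(a,d) via R0 from knows(a,d)
round 1: derive path(b,f) via R0 from knows(b,f)
round 1: derive path(f,d) via R0 from knows(f,d)
round 1: derive path(f,f) via R0 from knows(f,f)
round 1: derive path(h,b) via R0 from knows(h,b)
round 1: derive path(j,b) via R0 from knows(j,b)
round 1: derive path(j,f) via R0 from knows(j,f)
round 2: derive path(a,f) via R1 from path(a,b), knows(b,f)
round 2: derive path(b,d) via R1 from path(b,f), knows(f,d)
round 2: derive path(h,f) via R1 from path(h,b), knows(b,f)
round 2: derive path(j,d) via R1 from path(j,f), knows(f,d)
round 3: derive path(h,d) via R1 from path(h,f), knows(f,d)

no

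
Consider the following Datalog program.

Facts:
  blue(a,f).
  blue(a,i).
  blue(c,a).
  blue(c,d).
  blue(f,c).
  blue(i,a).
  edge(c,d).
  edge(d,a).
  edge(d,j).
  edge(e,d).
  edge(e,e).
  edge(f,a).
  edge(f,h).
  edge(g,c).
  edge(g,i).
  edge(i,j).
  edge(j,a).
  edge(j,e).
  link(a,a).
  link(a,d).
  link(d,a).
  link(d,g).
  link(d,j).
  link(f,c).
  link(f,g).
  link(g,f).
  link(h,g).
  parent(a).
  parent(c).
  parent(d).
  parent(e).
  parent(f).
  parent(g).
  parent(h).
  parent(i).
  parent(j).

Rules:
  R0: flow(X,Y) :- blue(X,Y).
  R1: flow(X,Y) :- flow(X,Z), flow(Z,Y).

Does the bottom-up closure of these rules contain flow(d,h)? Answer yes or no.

round 1: derive flow(a,f) via R0 from blue(a,f)
round 1: derive flow(a,i) via R0 from blue(a,i)
round 1: derive flow(c,a) via R0 from blue(c,a)
round 1: derive flow(c,d) via R0 from blue(c,d)
round 1: derive flow(f,c) via R0 from blue(f,c)
round 1: derive flow(i,a) via R0 from blue(i,a)
round 2: derive flow(a,a) via R1 from flow(a,i), flow(i,a)
round 2: derive flow(a,c) via R1 from flow(a,f), flow(f,c)
round 2: derive flow(c,f) via R1 from flow(c,a), flow(a,f)
round 2: derive flow(c,i) via R1 from flow(c,a), flow(a,i)
round 2: derive flow(f,a) via R1 from flow(f,c), flow(c,a)
round 2: derive flow(f,d) via R1 from flow(f,c), flow(c,d)
round 2: derive flow(i,f) via R1 from flow(i,a), flow(a,f)
round 2: derive flow(i,i) via R1 from flow(i,a), flow(a,i)
round 3: derive flow(a,d) via R1 from flow(a,c), flow(c,d)
round 3: derive flow(c,c) via R1 from flow(c,a), flow(a,c)
round 3: derive flow(f,f) via R1 from flow(f,a), flow(a,f)
round 3: derive flow(f,i) via R1 from flow(f,a), flow(a,i)
round 3: derive flow(i,c) via R1 from flow(i,a), flow(a,c)
round 3: derive flow(i,d) via R1 from flow(i,f), flow(f,d)

no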